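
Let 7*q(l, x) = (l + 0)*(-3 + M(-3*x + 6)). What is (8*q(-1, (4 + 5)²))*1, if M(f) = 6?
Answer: -24/7 ≈ -3.4286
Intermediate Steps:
q(l, x) = 3*l/7 (q(l, x) = ((l + 0)*(-3 + 6))/7 = (l*3)/7 = (3*l)/7 = 3*l/7)
(8*q(-1, (4 + 5)²))*1 = (8*((3/7)*(-1)))*1 = (8*(-3/7))*1 = -24/7*1 = -24/7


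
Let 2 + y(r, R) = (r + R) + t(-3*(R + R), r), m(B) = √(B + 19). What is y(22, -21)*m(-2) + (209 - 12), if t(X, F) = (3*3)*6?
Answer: 197 + 53*√17 ≈ 415.52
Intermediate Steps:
t(X, F) = 54 (t(X, F) = 9*6 = 54)
m(B) = √(19 + B)
y(r, R) = 52 + R + r (y(r, R) = -2 + ((r + R) + 54) = -2 + ((R + r) + 54) = -2 + (54 + R + r) = 52 + R + r)
y(22, -21)*m(-2) + (209 - 12) = (52 - 21 + 22)*√(19 - 2) + (209 - 12) = 53*√17 + 197 = 197 + 53*√17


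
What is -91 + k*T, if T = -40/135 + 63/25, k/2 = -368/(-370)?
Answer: -10811257/124875 ≈ -86.577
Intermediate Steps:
k = 368/185 (k = 2*(-368/(-370)) = 2*(-368*(-1/370)) = 2*(184/185) = 368/185 ≈ 1.9892)
T = 1501/675 (T = -40*1/135 + 63*(1/25) = -8/27 + 63/25 = 1501/675 ≈ 2.2237)
-91 + k*T = -91 + (368/185)*(1501/675) = -91 + 552368/124875 = -10811257/124875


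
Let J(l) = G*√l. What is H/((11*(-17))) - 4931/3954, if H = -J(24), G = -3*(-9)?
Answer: -4931/3954 + 54*√6/187 ≈ -0.53975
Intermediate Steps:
G = 27
J(l) = 27*√l
H = -54*√6 (H = -27*√24 = -27*2*√6 = -54*√6 ≈ -132.27)
H/((11*(-17))) - 4931/3954 = (-54*√6)/((11*(-17))) - 4931/3954 = -54*√6/(-187) - 4931*1/3954 = -54*√6*(-1/187) - 4931/3954 = 54*√6/187 - 4931/3954 = -4931/3954 + 54*√6/187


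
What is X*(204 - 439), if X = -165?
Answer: 38775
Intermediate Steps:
X*(204 - 439) = -165*(204 - 439) = -165*(-235) = 38775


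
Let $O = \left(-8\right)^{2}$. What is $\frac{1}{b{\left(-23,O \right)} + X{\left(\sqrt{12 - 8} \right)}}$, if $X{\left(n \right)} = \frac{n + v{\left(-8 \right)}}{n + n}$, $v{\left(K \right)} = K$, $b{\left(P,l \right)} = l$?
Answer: $\frac{2}{125} \approx 0.016$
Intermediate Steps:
$O = 64$
$X{\left(n \right)} = \frac{-8 + n}{2 n}$ ($X{\left(n \right)} = \frac{n - 8}{n + n} = \frac{-8 + n}{2 n}$)
$\frac{1}{b{\left(-23,O \right)} + X{\left(\sqrt{12 - 8} \right)}} = \frac{1}{64 + \frac{-8 + \sqrt{12 - 8}}{2 \sqrt{12 - 8}}} = \frac{1}{64 + \frac{-8 + \sqrt{4}}{2 \sqrt{4}}} = \frac{1}{64 + \frac{-8 + 2}{2 \cdot 2}} = \frac{1}{64 + \frac{1}{2} \cdot \frac{1}{2} \left(-6\right)} = \frac{1}{64 - \frac{3}{2}} = \frac{1}{\frac{125}{2}} = \frac{2}{125}$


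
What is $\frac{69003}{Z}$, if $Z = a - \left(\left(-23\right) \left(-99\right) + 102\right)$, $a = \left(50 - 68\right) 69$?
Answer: $- \frac{1353}{71} \approx -19.056$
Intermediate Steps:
$a = -1242$ ($a = \left(-18\right) 69 = -1242$)
$Z = -3621$ ($Z = -1242 - \left(\left(-23\right) \left(-99\right) + 102\right) = -1242 - \left(2277 + 102\right) = -1242 - 2379 = -3621$)
$\frac{69003}{Z} = \frac{69003}{-3621} = 69003 \left(- \frac{1}{3621}\right) = - \frac{1353}{71}$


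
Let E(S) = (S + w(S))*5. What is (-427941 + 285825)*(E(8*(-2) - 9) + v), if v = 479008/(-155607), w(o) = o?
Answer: 1865545267976/51869 ≈ 3.5966e+7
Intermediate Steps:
v = -479008/155607 (v = 479008*(-1/155607) = -479008/155607 ≈ -3.0783)
E(S) = 10*S (E(S) = (S + S)*5 = (2*S)*5 = 10*S)
(-427941 + 285825)*(E(8*(-2) - 9) + v) = (-427941 + 285825)*(10*(8*(-2) - 9) - 479008/155607) = -142116*(10*(-16 - 9) - 479008/155607) = -142116*(10*(-25) - 479008/155607) = -142116*(-250 - 479008/155607) = -142116*(-39380758/155607) = 1865545267976/51869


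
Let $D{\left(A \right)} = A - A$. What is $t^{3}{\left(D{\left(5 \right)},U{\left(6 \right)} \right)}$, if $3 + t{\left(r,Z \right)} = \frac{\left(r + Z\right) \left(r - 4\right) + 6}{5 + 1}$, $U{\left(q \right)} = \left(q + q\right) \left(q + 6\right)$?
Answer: $-941192$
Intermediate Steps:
$U{\left(q \right)} = 2 q \left(6 + q\right)$
$D{\left(A \right)} = 0$
$t{\left(r,Z \right)} = -2 + \frac{\left(-4 + r\right) \left(Z + r\right)}{6}$ ($t{\left(r,Z \right)} = -3 + \frac{\left(r + Z\right) \left(r - 4\right) + 6}{5 + 1} = -3 + \frac{\left(Z + r\right) \left(-4 + r\right) + 6}{6} = -3 + \left(\left(-4 + r\right) \left(Z + r\right) + 6\right) \frac{1}{6} = -3 + \left(6 + \left(-4 + r\right) \left(Z + r\right)\right) \frac{1}{6} = -3 + \left(1 + \frac{\left(-4 + r\right) \left(Z + r\right)}{6}\right) = -2 + \frac{\left(-4 + r\right) \left(Z + r\right)}{6}$)
$t^{3}{\left(D{\left(5 \right)},U{\left(6 \right)} \right)} = \left(-2 - \frac{2 \cdot 2 \cdot 6 \left(6 + 6\right)}{3} - 0 + \frac{0^{2}}{6} + \frac{1}{6} \cdot 2 \cdot 6 \left(6 + 6\right) 0\right)^{3} = \left(-2 - \frac{2 \cdot 2 \cdot 6 \cdot 12}{3} + 0 + \frac{1}{6} \cdot 0 + \frac{1}{6} \cdot 2 \cdot 6 \cdot 12 \cdot 0\right)^{3} = \left(-2 - 96 + 0 + 0 + \frac{1}{6} \cdot 144 \cdot 0\right)^{3} = \left(-2 - 96 + 0 + 0 + 0\right)^{3} = \left(-98\right)^{3} = -941192$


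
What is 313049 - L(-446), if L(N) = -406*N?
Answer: 131973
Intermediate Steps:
313049 - L(-446) = 313049 - (-406)*(-446) = 313049 - 1*181076 = 313049 - 181076 = 131973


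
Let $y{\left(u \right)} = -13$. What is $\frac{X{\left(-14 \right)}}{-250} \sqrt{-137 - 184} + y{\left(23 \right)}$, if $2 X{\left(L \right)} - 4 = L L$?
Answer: $-13 - \frac{2 i \sqrt{321}}{5} \approx -13.0 - 7.1666 i$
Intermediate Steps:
$X{\left(L \right)} = 2 + \frac{L^{2}}{2}$ ($X{\left(L \right)} = 2 + \frac{L L}{2} = 2 + \frac{L^{2}}{2}$)
$\frac{X{\left(-14 \right)}}{-250} \sqrt{-137 - 184} + y{\left(23 \right)} = \frac{2 + \frac{\left(-14\right)^{2}}{2}}{-250} \sqrt{-137 - 184} - 13 = \left(2 + \frac{1}{2} \cdot 196\right) \left(- \frac{1}{250}\right) \sqrt{-321} - 13 = \left(2 + 98\right) \left(- \frac{1}{250}\right) i \sqrt{321} - 13 = 100 \left(- \frac{1}{250}\right) i \sqrt{321} - 13 = - \frac{2 i \sqrt{321}}{5} - 13 = -13 - \frac{2 i \sqrt{321}}{5}$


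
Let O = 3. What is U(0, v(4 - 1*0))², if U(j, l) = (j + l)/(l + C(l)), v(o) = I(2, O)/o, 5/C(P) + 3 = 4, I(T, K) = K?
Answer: 9/529 ≈ 0.017013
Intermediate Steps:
C(P) = 5 (C(P) = 5/(-3 + 4) = 5/1 = 5*1 = 5)
v(o) = 3/o
U(j, l) = (j + l)/(5 + l) (U(j, l) = (j + l)/(l + 5) = (j + l)/(5 + l))
U(0, v(4 - 1*0))² = ((0 + 3/(4 - 1*0))/(5 + 3/(4 - 1*0)))² = ((0 + 3/(4 + 0))/(5 + 3/(4 + 0)))² = ((0 + 3/4)/(5 + 3/4))² = ((0 + 3*(¼))/(5 + 3*(¼)))² = ((0 + ¾)/(5 + ¾))² = ((¾)/(23/4))² = ((4/23)*(¾))² = (3/23)² = 9/529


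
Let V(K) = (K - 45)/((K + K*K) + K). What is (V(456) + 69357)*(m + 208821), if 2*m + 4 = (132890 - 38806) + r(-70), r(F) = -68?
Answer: 1235224098774523/69616 ≈ 1.7743e+10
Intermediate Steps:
m = 47006 (m = -2 + ((132890 - 38806) - 68)/2 = -2 + (94084 - 68)/2 = -2 + (½)*94016 = -2 + 47008 = 47006)
V(K) = (-45 + K)/(K² + 2*K) (V(K) = (-45 + K)/((K + K²) + K) = (-45 + K)/(K² + 2*K))
(V(456) + 69357)*(m + 208821) = ((-45 + 456)/(456*(2 + 456)) + 69357)*(47006 + 208821) = ((1/456)*411/458 + 69357)*255827 = ((1/456)*(1/458)*411 + 69357)*255827 = (137/69616 + 69357)*255827 = (4828357049/69616)*255827 = 1235224098774523/69616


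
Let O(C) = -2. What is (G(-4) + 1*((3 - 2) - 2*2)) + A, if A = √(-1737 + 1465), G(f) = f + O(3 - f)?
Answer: -9 + 4*I*√17 ≈ -9.0 + 16.492*I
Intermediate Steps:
G(f) = -2 + f (G(f) = f - 2 = -2 + f)
A = 4*I*√17 (A = √(-272) = 4*I*√17 ≈ 16.492*I)
(G(-4) + 1*((3 - 2) - 2*2)) + A = ((-2 - 4) + 1*((3 - 2) - 2*2)) + 4*I*√17 = (-6 + 1*(1 - 4)) + 4*I*√17 = (-6 + 1*(-3)) + 4*I*√17 = (-6 - 3) + 4*I*√17 = -9 + 4*I*√17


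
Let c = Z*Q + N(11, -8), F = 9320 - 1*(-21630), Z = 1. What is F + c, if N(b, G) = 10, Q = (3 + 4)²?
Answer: 31009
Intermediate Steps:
Q = 49 (Q = 7² = 49)
F = 30950 (F = 9320 + 21630 = 30950)
c = 59 (c = 1*49 + 10 = 49 + 10 = 59)
F + c = 30950 + 59 = 31009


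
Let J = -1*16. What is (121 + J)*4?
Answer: 420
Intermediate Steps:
J = -16
(121 + J)*4 = (121 - 16)*4 = 105*4 = 420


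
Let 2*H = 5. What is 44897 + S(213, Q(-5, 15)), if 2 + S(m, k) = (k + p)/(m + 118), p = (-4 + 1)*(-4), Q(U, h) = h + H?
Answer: 29720549/662 ≈ 44895.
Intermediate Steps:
H = 5/2 (H = (½)*5 = 5/2 ≈ 2.5000)
Q(U, h) = 5/2 + h (Q(U, h) = h + 5/2 = 5/2 + h)
p = 12 (p = -3*(-4) = 12)
S(m, k) = -2 + (12 + k)/(118 + m) (S(m, k) = -2 + (k + 12)/(m + 118) = -2 + (12 + k)/(118 + m))
44897 + S(213, Q(-5, 15)) = 44897 + (-224 + (5/2 + 15) - 2*213)/(118 + 213) = 44897 + (-224 + 35/2 - 426)/331 = 44897 + (1/331)*(-1265/2) = 44897 - 1265/662 = 29720549/662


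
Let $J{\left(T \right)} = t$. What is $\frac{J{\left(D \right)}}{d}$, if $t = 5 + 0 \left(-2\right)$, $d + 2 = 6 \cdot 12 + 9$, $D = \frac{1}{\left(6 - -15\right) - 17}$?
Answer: $\frac{5}{79} \approx 0.063291$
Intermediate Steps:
$D = \frac{1}{4}$ ($D = \frac{1}{\left(6 + 15\right) - 17} = \frac{1}{21 - 17} = \frac{1}{4} \approx 0.25$)
$d = 79$ ($d = -2 + \left(6 \cdot 12 + 9\right) = -2 + \left(72 + 9\right) = -2 + 81 = 79$)
$t = 5$ ($t = 5 + 0 = 5$)
$J{\left(T \right)} = 5$
$\frac{J{\left(D \right)}}{d} = \frac{5}{79}$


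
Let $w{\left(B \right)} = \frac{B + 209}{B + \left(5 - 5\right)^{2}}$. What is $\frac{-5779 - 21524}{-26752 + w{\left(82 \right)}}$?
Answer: $\frac{2238846}{2193373} \approx 1.0207$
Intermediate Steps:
$w{\left(B \right)} = \frac{209 + B}{B}$ ($w{\left(B \right)} = \frac{209 + B}{B + 0^{2}} = \frac{209 + B}{B + 0} = \frac{209 + B}{B}$)
$\frac{-5779 - 21524}{-26752 + w{\left(82 \right)}} = \frac{-5779 - 21524}{-26752 + \frac{209 + 82}{82}} = - \frac{27303}{-26752 + \frac{1}{82} \cdot 291} = - \frac{27303}{-26752 + \frac{291}{82}} = - \frac{27303}{- \frac{2193373}{82}} = \left(-27303\right) \left(- \frac{82}{2193373}\right) = \frac{2238846}{2193373}$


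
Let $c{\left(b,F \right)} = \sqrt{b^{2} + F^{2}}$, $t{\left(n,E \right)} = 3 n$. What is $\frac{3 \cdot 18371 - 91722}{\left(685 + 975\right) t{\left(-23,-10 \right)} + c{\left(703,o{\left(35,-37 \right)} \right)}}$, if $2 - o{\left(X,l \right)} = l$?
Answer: $\frac{419319486}{1311891587} + \frac{36609 \sqrt{495730}}{13118915870} \approx 0.32159$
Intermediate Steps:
$o{\left(X,l \right)} = 2 - l$
$c{\left(b,F \right)} = \sqrt{F^{2} + b^{2}}$
$\frac{3 \cdot 18371 - 91722}{\left(685 + 975\right) t{\left(-23,-10 \right)} + c{\left(703,o{\left(35,-37 \right)} \right)}} = \frac{3 \cdot 18371 - 91722}{\left(685 + 975\right) 3 \left(-23\right) + \sqrt{\left(2 - -37\right)^{2} + 703^{2}}} = \frac{55113 - 91722}{1660 \left(-69\right) + \sqrt{\left(2 + 37\right)^{2} + 494209}} = - \frac{36609}{-114540 + \sqrt{39^{2} + 494209}} = - \frac{36609}{-114540 + \sqrt{1521 + 494209}} = - \frac{36609}{-114540 + \sqrt{495730}}$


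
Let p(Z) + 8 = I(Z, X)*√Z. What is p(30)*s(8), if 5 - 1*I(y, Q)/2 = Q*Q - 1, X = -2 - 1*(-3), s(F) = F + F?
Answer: -128 + 160*√30 ≈ 748.36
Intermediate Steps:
s(F) = 2*F
X = 1 (X = -2 + 3 = 1)
I(y, Q) = 12 - 2*Q² (I(y, Q) = 10 - 2*(Q*Q - 1) = 10 - 2*(Q² - 1) = 10 - 2*(-1 + Q²) = 10 + (2 - 2*Q²) = 12 - 2*Q²)
p(Z) = -8 + 10*√Z (p(Z) = -8 + (12 - 2*1²)*√Z = -8 + (12 - 2*1)*√Z = -8 + (12 - 2)*√Z = -8 + 10*√Z)
p(30)*s(8) = (-8 + 10*√30)*(2*8) = (-8 + 10*√30)*16 = -128 + 160*√30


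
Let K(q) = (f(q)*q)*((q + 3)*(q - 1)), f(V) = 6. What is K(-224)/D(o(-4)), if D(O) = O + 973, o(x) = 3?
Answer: -4176900/61 ≈ -68474.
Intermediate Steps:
D(O) = 973 + O
K(q) = 6*q*(-1 + q)*(3 + q) (K(q) = (6*q)*((q + 3)*(q - 1)) = (6*q)*((3 + q)*(-1 + q)) = (6*q)*((-1 + q)*(3 + q)) = 6*q*(-1 + q)*(3 + q))
K(-224)/D(o(-4)) = (6*(-224)*(-3 + (-224)**2 + 2*(-224)))/(973 + 3) = (6*(-224)*(-3 + 50176 - 448))/976 = (6*(-224)*49725)*(1/976) = -66830400*1/976 = -4176900/61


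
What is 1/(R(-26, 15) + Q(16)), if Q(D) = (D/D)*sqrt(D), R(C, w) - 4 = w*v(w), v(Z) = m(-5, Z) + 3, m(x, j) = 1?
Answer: 1/68 ≈ 0.014706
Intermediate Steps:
v(Z) = 4 (v(Z) = 1 + 3 = 4)
R(C, w) = 4 + 4*w (R(C, w) = 4 + w*4 = 4 + 4*w)
Q(D) = sqrt(D) (Q(D) = 1*sqrt(D) = sqrt(D))
1/(R(-26, 15) + Q(16)) = 1/((4 + 4*15) + sqrt(16)) = 1/((4 + 60) + 4) = 1/(64 + 4) = 1/68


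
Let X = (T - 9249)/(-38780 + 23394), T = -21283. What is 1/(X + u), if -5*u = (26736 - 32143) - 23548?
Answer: 7693/44565429 ≈ 0.00017262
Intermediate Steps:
X = 15266/7693 (X = (-21283 - 9249)/(-38780 + 23394) = -30532/(-15386) = -30532*(-1/15386) = 15266/7693 ≈ 1.9844)
u = 5791 (u = -((26736 - 32143) - 23548)/5 = -(-5407 - 23548)/5 = -⅕*(-28955) = 5791)
1/(X + u) = 1/(15266/7693 + 5791) = 1/(44565429/7693) = 7693/44565429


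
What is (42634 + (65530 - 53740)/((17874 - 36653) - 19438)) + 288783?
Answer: 4221917233/12739 ≈ 3.3142e+5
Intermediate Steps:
(42634 + (65530 - 53740)/((17874 - 36653) - 19438)) + 288783 = (42634 + 11790/(-18779 - 19438)) + 288783 = (42634 + 11790/(-38217)) + 288783 = (42634 + 11790*(-1/38217)) + 288783 = (42634 - 3930/12739) + 288783 = 543110596/12739 + 288783 = 4221917233/12739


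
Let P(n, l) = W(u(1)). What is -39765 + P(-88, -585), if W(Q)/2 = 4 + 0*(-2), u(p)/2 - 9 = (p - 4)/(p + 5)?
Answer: -39757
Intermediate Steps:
u(p) = 18 + 2*(-4 + p)/(5 + p) (u(p) = 18 + 2*((p - 4)/(p + 5)) = 18 + 2*((-4 + p)/(5 + p)) = 18 + 2*(-4 + p)/(5 + p))
W(Q) = 8 (W(Q) = 2*(4 + 0*(-2)) = 2*(4 + 0) = 2*4 = 8)
P(n, l) = 8
-39765 + P(-88, -585) = -39765 + 8 = -39757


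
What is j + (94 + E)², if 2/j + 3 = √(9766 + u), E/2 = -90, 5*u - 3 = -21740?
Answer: 33341173/4508 + √135465/13524 ≈ 7396.0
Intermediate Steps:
u = -21737/5 (u = ⅗ + (⅕)*(-21740) = ⅗ - 4348 = -21737/5 ≈ -4347.4)
E = -180 (E = 2*(-90) = -180)
j = 2/(-3 + √135465/5) (j = 2/(-3 + √(9766 - 21737/5)) = 2/(-3 + √(27093/5)) = 2/(-3 + √135465/5) ≈ 0.028324)
j + (94 + E)² = (5/4508 + √135465/13524) + (94 - 180)² = (5/4508 + √135465/13524) + (-86)² = (5/4508 + √135465/13524) + 7396 = 33341173/4508 + √135465/13524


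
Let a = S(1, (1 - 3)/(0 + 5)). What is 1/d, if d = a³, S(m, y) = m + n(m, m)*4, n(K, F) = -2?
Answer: -1/343 ≈ -0.0029155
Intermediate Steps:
S(m, y) = -8 + m (S(m, y) = m - 2*4 = m - 8 = -8 + m)
a = -7 (a = -8 + 1 = -7)
d = -343 (d = (-7)³ = -343)
1/d = 1/(-343) = -1/343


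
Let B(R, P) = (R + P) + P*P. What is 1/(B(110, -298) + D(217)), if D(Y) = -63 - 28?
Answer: 1/88525 ≈ 1.1296e-5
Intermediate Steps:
B(R, P) = P + R + P² (B(R, P) = (P + R) + P² = P + R + P²)
D(Y) = -91
1/(B(110, -298) + D(217)) = 1/((-298 + 110 + (-298)²) - 91) = 1/((-298 + 110 + 88804) - 91) = 1/(88616 - 91) = 1/88525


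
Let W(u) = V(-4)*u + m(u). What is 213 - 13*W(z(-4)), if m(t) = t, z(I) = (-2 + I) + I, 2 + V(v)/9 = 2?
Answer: 343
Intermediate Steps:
V(v) = 0 (V(v) = -18 + 9*2 = -18 + 18 = 0)
z(I) = -2 + 2*I
W(u) = u (W(u) = 0*u + u = 0 + u = u)
213 - 13*W(z(-4)) = 213 - 13*(-2 + 2*(-4)) = 213 - 13*(-2 - 8) = 213 - 13*(-10) = 213 + 130 = 343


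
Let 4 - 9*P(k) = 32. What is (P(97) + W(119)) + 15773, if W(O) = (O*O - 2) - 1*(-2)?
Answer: 269378/9 ≈ 29931.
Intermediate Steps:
P(k) = -28/9 (P(k) = 4/9 - ⅑*32 = 4/9 - 32/9 = -28/9)
W(O) = O² (W(O) = (O² - 2) + 2 = (-2 + O²) + 2 = O²)
(P(97) + W(119)) + 15773 = (-28/9 + 119²) + 15773 = (-28/9 + 14161) + 15773 = 127421/9 + 15773 = 269378/9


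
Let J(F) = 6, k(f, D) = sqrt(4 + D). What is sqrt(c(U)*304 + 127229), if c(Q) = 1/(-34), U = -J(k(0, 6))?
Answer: sqrt(36766597)/17 ≈ 356.68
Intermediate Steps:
U = -6 (U = -1*6 = -6)
c(Q) = -1/34
sqrt(c(U)*304 + 127229) = sqrt(-1/34*304 + 127229) = sqrt(-152/17 + 127229) = sqrt(2162741/17) = sqrt(36766597)/17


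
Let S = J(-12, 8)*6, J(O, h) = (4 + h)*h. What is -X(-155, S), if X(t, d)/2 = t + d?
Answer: -842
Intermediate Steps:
J(O, h) = h*(4 + h)
S = 576 (S = (8*(4 + 8))*6 = (8*12)*6 = 96*6 = 576)
X(t, d) = 2*d + 2*t (X(t, d) = 2*(t + d) = 2*(d + t) = 2*d + 2*t)
-X(-155, S) = -(2*576 + 2*(-155)) = -(1152 - 310) = -1*842 = -842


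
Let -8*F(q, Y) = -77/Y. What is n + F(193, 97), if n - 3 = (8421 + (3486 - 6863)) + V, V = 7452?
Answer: 9699301/776 ≈ 12499.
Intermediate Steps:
F(q, Y) = 77/(8*Y) (F(q, Y) = -(-77)/(8*Y) = 77/(8*Y))
n = 12499 (n = 3 + ((8421 + (3486 - 6863)) + 7452) = 3 + ((8421 - 3377) + 7452) = 3 + (5044 + 7452) = 3 + 12496 = 12499)
n + F(193, 97) = 12499 + (77/8)/97 = 12499 + (77/8)*(1/97) = 12499 + 77/776 = 9699301/776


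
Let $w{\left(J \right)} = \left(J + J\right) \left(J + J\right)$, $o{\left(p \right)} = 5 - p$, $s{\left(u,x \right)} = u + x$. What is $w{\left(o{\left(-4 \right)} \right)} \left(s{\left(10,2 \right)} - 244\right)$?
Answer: $-75168$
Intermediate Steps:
$w{\left(J \right)} = 4 J^{2}$ ($w{\left(J \right)} = 2 J 2 J = 4 J^{2}$)
$w{\left(o{\left(-4 \right)} \right)} \left(s{\left(10,2 \right)} - 244\right) = 4 \left(5 - -4\right)^{2} \left(\left(10 + 2\right) - 244\right) = 4 \left(5 + 4\right)^{2} \left(12 - 244\right) = 4 \cdot 9^{2} \left(-232\right) = 4 \cdot 81 \left(-232\right) = 324 \left(-232\right) = -75168$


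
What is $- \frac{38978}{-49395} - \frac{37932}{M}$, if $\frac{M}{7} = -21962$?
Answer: $\frac{3932947496}{3796845465} \approx 1.0358$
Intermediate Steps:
$M = -153734$ ($M = 7 \left(-21962\right) = -153734$)
$- \frac{38978}{-49395} - \frac{37932}{M} = - \frac{38978}{-49395} - \frac{37932}{-153734} = \left(-38978\right) \left(- \frac{1}{49395}\right) - - \frac{18966}{76867} = \frac{38978}{49395} + \frac{18966}{76867} = \frac{3932947496}{3796845465}$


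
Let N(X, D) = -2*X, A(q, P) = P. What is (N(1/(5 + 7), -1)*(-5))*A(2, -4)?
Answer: -10/3 ≈ -3.3333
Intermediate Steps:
(N(1/(5 + 7), -1)*(-5))*A(2, -4) = (-2/(5 + 7)*(-5))*(-4) = (-2/12*(-5))*(-4) = (-2*1/12*(-5))*(-4) = -1/6*(-5)*(-4) = (5/6)*(-4) = -10/3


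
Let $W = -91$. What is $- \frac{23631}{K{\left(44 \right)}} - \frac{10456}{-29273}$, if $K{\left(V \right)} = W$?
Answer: $\frac{692701759}{2663843} \approx 260.04$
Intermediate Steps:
$K{\left(V \right)} = -91$
$- \frac{23631}{K{\left(44 \right)}} - \frac{10456}{-29273} = - \frac{23631}{-91} - \frac{10456}{-29273} = \left(-23631\right) \left(- \frac{1}{91}\right) - - \frac{10456}{29273} = \frac{23631}{91} + \frac{10456}{29273} = \frac{692701759}{2663843}$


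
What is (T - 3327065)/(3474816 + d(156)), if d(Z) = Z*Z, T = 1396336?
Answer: -1930729/3499152 ≈ -0.55177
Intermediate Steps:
d(Z) = Z²
(T - 3327065)/(3474816 + d(156)) = (1396336 - 3327065)/(3474816 + 156²) = -1930729/(3474816 + 24336) = -1930729/3499152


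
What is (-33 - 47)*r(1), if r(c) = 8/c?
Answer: -640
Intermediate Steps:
(-33 - 47)*r(1) = (-33 - 47)*(8/1) = -640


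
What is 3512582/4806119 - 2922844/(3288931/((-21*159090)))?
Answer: 46931284375089437882/15806993768789 ≈ 2.9690e+6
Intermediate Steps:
3512582/4806119 - 2922844/(3288931/((-21*159090))) = 3512582*(1/4806119) - 2922844/(3288931/(-3340890)) = 3512582/4806119 - 2922844/(3288931*(-1/3340890)) = 3512582/4806119 - 2922844/(-3288931/3340890) = 3512582/4806119 - 2922844*(-3340890/3288931) = 3512582/4806119 + 9764900291160/3288931 = 46931284375089437882/15806993768789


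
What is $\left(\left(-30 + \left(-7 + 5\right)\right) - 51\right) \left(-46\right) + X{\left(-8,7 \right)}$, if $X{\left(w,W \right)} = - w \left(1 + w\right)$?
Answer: $3762$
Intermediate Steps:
$X{\left(w,W \right)} = - w \left(1 + w\right)$
$\left(\left(-30 + \left(-7 + 5\right)\right) - 51\right) \left(-46\right) + X{\left(-8,7 \right)} = \left(\left(-30 + \left(-7 + 5\right)\right) - 51\right) \left(-46\right) - - 8 \left(1 - 8\right) = \left(\left(-30 - 2\right) - 51\right) \left(-46\right) - \left(-8\right) \left(-7\right) = \left(-32 - 51\right) \left(-46\right) - 56 = \left(-83\right) \left(-46\right) - 56 = 3818 - 56 = 3762$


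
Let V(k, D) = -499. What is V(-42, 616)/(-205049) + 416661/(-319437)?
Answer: -28425507442/21833412471 ≈ -1.3019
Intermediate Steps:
V(-42, 616)/(-205049) + 416661/(-319437) = -499/(-205049) + 416661/(-319437) = -499*(-1/205049) + 416661*(-1/319437) = 499/205049 - 138887/106479 = -28425507442/21833412471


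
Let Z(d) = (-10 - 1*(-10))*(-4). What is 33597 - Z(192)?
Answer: 33597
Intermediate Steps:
Z(d) = 0 (Z(d) = (-10 + 10)*(-4) = 0*(-4) = 0)
33597 - Z(192) = 33597 - 1*0 = 33597 + 0 = 33597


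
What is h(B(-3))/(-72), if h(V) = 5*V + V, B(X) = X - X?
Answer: 0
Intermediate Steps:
B(X) = 0
h(V) = 6*V
h(B(-3))/(-72) = (6*0)/(-72) = 0*(-1/72) = 0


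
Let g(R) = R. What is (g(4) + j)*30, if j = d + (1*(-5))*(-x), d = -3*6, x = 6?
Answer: 480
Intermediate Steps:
d = -18
j = 12 (j = -18 + (1*(-5))*(-1*6) = -18 - 5*(-6) = -18 + 30 = 12)
(g(4) + j)*30 = (4 + 12)*30 = 16*30 = 480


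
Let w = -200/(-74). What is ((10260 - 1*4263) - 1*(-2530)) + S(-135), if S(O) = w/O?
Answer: 8518453/999 ≈ 8527.0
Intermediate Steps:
w = 100/37 (w = -200*(-1/74) = 100/37 ≈ 2.7027)
S(O) = 100/(37*O)
((10260 - 1*4263) - 1*(-2530)) + S(-135) = ((10260 - 1*4263) - 1*(-2530)) + (100/37)/(-135) = ((10260 - 4263) + 2530) + (100/37)*(-1/135) = (5997 + 2530) - 20/999 = 8527 - 20/999 = 8518453/999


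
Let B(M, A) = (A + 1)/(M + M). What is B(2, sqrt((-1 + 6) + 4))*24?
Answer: 24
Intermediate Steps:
B(M, A) = (1 + A)/(2*M) (B(M, A) = (1 + A)/((2*M)) = (1 + A)*(1/(2*M)) = (1 + A)/(2*M))
B(2, sqrt((-1 + 6) + 4))*24 = ((1/2)*(1 + sqrt((-1 + 6) + 4))/2)*24 = ((1/2)*(1/2)*(1 + sqrt(5 + 4)))*24 = ((1/2)*(1/2)*(1 + sqrt(9)))*24 = ((1/2)*(1/2)*(1 + 3))*24 = ((1/2)*(1/2)*4)*24 = 1*24 = 24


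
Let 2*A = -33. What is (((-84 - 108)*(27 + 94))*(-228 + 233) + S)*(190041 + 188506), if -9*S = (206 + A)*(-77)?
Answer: -780449214259/18 ≈ -4.3358e+10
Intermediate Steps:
A = -33/2 (A = (1/2)*(-33) = -33/2 ≈ -16.500)
S = 29183/18 (S = -(206 - 33/2)*(-77)/9 = -379*(-77)/18 = -1/9*(-29183/2) = 29183/18 ≈ 1621.3)
(((-84 - 108)*(27 + 94))*(-228 + 233) + S)*(190041 + 188506) = (((-84 - 108)*(27 + 94))*(-228 + 233) + 29183/18)*(190041 + 188506) = (-192*121*5 + 29183/18)*378547 = (-23232*5 + 29183/18)*378547 = (-116160 + 29183/18)*378547 = -2061697/18*378547 = -780449214259/18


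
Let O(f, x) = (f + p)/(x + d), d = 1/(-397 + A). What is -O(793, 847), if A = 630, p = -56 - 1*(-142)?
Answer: -68269/65784 ≈ -1.0378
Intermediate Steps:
p = 86 (p = -56 + 142 = 86)
d = 1/233 (d = 1/(-397 + 630) = 1/233 ≈ 0.0042918)
O(f, x) = (86 + f)/(1/233 + x) (O(f, x) = (f + 86)/(x + 1/233) = (86 + f)/(1/233 + x))
-O(793, 847) = -233*(86 + 793)/(1 + 233*847) = -233*879/(1 + 197351) = -233*879/197352 = -1*68269/65784 = -68269/65784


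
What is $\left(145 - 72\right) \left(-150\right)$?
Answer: $-10950$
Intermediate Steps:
$\left(145 - 72\right) \left(-150\right) = 73 \left(-150\right) = -10950$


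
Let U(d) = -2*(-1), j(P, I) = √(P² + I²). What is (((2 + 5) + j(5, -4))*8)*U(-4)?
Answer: 112 + 16*√41 ≈ 214.45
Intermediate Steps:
j(P, I) = √(I² + P²)
U(d) = 2
(((2 + 5) + j(5, -4))*8)*U(-4) = (((2 + 5) + √((-4)² + 5²))*8)*2 = ((7 + √(16 + 25))*8)*2 = ((7 + √41)*8)*2 = (56 + 8*√41)*2 = 112 + 16*√41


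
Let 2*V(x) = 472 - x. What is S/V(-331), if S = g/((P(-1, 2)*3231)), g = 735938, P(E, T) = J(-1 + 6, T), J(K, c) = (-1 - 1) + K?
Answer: 1471876/7783479 ≈ 0.18910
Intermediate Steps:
V(x) = 236 - x/2 (V(x) = (472 - x)/2 = 236 - x/2)
J(K, c) = -2 + K
P(E, T) = 3 (P(E, T) = -2 + (-1 + 6) = -2 + 5 = 3)
S = 735938/9693 (S = 735938/((3*3231)) = 735938/9693 ≈ 75.925)
S/V(-331) = 735938/(9693*(236 - 1/2*(-331))) = 735938/(9693*(236 + 331/2)) = 735938/(9693*(803/2)) = (735938/9693)*(2/803) = 1471876/7783479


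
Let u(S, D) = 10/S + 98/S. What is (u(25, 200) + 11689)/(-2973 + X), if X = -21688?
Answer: -292333/616525 ≈ -0.47416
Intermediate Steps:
u(S, D) = 108/S
(u(25, 200) + 11689)/(-2973 + X) = (108/25 + 11689)/(-2973 - 21688) = (108*(1/25) + 11689)/(-24661) = (108/25 + 11689)*(-1/24661) = (292333/25)*(-1/24661) = -292333/616525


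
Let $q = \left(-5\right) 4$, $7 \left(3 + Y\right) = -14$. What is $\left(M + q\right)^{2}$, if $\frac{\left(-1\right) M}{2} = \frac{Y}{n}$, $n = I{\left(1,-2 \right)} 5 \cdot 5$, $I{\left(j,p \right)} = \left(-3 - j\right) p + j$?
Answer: $\frac{806404}{2025} \approx 398.22$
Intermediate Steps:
$Y = -5$ ($Y = -3 + \frac{1}{7} \left(-14\right) = -3 - 2 = -5$)
$I{\left(j,p \right)} = j + p \left(-3 - j\right)$ ($I{\left(j,p \right)} = p \left(-3 - j\right) + j = j + p \left(-3 - j\right)$)
$n = 225$ ($n = \left(1 - -6 - 1 \left(-2\right)\right) 5 \cdot 5 = \left(1 + 6 + 2\right) 5 \cdot 5 = 9 \cdot 5 \cdot 5 = 45 \cdot 5 = 225$)
$M = \frac{2}{45}$ ($M = - 2 \left(- \frac{5}{225}\right) = - 2 \left(\left(-5\right) \frac{1}{225}\right) = \left(-2\right) \left(- \frac{1}{45}\right) = \frac{2}{45} \approx 0.044444$)
$q = -20$
$\left(M + q\right)^{2} = \left(\frac{2}{45} - 20\right)^{2} = \left(- \frac{898}{45}\right)^{2} = \frac{806404}{2025}$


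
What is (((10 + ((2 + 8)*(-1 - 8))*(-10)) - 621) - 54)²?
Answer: 55225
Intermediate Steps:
(((10 + ((2 + 8)*(-1 - 8))*(-10)) - 621) - 54)² = (((10 + (10*(-9))*(-10)) - 621) - 54)² = (((10 - 90*(-10)) - 621) - 54)² = (((10 + 900) - 621) - 54)² = ((910 - 621) - 54)² = (289 - 54)² = 235² = 55225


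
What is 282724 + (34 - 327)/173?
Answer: 48910959/173 ≈ 2.8272e+5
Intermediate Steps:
282724 + (34 - 327)/173 = 282724 - 293*1/173 = 282724 - 293/173 = 48910959/173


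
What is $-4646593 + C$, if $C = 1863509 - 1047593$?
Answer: $-3830677$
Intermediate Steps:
$C = 815916$ ($C = 1863509 - 1047593 = 815916$)
$-4646593 + C = -4646593 + 815916 = -3830677$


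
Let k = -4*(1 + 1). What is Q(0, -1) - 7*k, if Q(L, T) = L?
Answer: 56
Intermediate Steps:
k = -8 (k = -4*2 = -8)
Q(0, -1) - 7*k = 0 - 7*(-8) = 0 + 56 = 56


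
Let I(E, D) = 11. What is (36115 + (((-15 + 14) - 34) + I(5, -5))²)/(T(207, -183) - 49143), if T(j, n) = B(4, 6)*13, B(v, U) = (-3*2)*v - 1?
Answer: -36691/49468 ≈ -0.74171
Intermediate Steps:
B(v, U) = -1 - 6*v (B(v, U) = -6*v - 1 = -1 - 6*v)
T(j, n) = -325 (T(j, n) = (-1 - 6*4)*13 = (-1 - 24)*13 = -25*13 = -325)
(36115 + (((-15 + 14) - 34) + I(5, -5))²)/(T(207, -183) - 49143) = (36115 + (((-15 + 14) - 34) + 11)²)/(-325 - 49143) = (36115 + ((-1 - 34) + 11)²)/(-49468) = (36115 + (-35 + 11)²)*(-1/49468) = (36115 + (-24)²)*(-1/49468) = (36115 + 576)*(-1/49468) = 36691*(-1/49468) = -36691/49468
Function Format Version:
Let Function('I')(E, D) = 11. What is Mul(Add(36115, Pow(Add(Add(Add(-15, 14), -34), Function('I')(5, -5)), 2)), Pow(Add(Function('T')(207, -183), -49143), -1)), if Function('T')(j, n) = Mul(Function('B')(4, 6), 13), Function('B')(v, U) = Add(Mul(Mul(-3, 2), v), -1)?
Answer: Rational(-36691, 49468) ≈ -0.74171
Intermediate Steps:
Function('B')(v, U) = Add(-1, Mul(-6, v)) (Function('B')(v, U) = Add(Mul(-6, v), -1) = Add(-1, Mul(-6, v)))
Function('T')(j, n) = -325 (Function('T')(j, n) = Mul(Add(-1, Mul(-6, 4)), 13) = Mul(Add(-1, -24), 13) = Mul(-25, 13) = -325)
Mul(Add(36115, Pow(Add(Add(Add(-15, 14), -34), Function('I')(5, -5)), 2)), Pow(Add(Function('T')(207, -183), -49143), -1)) = Mul(Add(36115, Pow(Add(Add(Add(-15, 14), -34), 11), 2)), Pow(Add(-325, -49143), -1)) = Mul(Add(36115, Pow(Add(Add(-1, -34), 11), 2)), Pow(-49468, -1)) = Mul(Add(36115, Pow(Add(-35, 11), 2)), Rational(-1, 49468)) = Mul(Add(36115, Pow(-24, 2)), Rational(-1, 49468)) = Mul(Add(36115, 576), Rational(-1, 49468)) = Mul(36691, Rational(-1, 49468)) = Rational(-36691, 49468)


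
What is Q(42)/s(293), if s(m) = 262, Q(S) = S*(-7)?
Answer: -147/131 ≈ -1.1221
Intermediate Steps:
Q(S) = -7*S
Q(42)/s(293) = -7*42/262 = -294*1/262 = -147/131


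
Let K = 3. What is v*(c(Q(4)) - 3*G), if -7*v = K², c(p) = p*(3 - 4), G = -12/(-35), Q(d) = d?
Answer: 1584/245 ≈ 6.4653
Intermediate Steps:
G = 12/35 (G = -12*(-1/35) = 12/35 ≈ 0.34286)
c(p) = -p (c(p) = p*(-1) = -p)
v = -9/7 (v = -⅐*3² = -⅐*9 = -9/7 ≈ -1.2857)
v*(c(Q(4)) - 3*G) = -9*(-1*4 - 3*12/35)/7 = -9*(-4 - 36/35)/7 = -9/7*(-176/35) = 1584/245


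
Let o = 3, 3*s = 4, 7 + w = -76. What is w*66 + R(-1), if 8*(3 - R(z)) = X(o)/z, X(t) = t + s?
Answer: -131387/24 ≈ -5474.5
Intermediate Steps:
w = -83 (w = -7 - 76 = -83)
s = 4/3 (s = (⅓)*4 = 4/3 ≈ 1.3333)
X(t) = 4/3 + t (X(t) = t + 4/3 = 4/3 + t)
R(z) = 3 - 13/(24*z) (R(z) = 3 - (4/3 + 3)/(8*z) = 3 - 13/(24*z))
w*66 + R(-1) = -83*66 + (3 - 13/24/(-1)) = -5478 + (3 - 13/24*(-1)) = -5478 + (3 + 13/24) = -5478 + 85/24 = -131387/24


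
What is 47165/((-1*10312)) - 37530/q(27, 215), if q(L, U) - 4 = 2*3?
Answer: -38748101/10312 ≈ -3757.6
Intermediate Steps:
q(L, U) = 10 (q(L, U) = 4 + 2*3 = 4 + 6 = 10)
47165/((-1*10312)) - 37530/q(27, 215) = 47165/((-1*10312)) - 37530/10 = 47165/(-10312) - 37530*1/10 = 47165*(-1/10312) - 3753 = -47165/10312 - 3753 = -38748101/10312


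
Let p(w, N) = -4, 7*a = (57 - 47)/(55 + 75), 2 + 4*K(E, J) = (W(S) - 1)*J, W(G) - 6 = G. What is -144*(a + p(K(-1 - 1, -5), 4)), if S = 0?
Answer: 52272/91 ≈ 574.42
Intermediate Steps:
W(G) = 6 + G
K(E, J) = -½ + 5*J/4 (K(E, J) = -½ + (((6 + 0) - 1)*J)/4 = -½ + ((6 - 1)*J)/4 = -½ + (5*J)/4 = -½ + 5*J/4)
a = 1/91 (a = ((57 - 47)/(55 + 75))/7 = (10/130)/7 = (10*(1/130))/7 = (⅐)*(1/13) = 1/91 ≈ 0.010989)
-144*(a + p(K(-1 - 1, -5), 4)) = -144*(1/91 - 4) = -144*(-363/91) = 52272/91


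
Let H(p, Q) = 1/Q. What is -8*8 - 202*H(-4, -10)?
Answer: -219/5 ≈ -43.800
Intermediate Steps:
-8*8 - 202*H(-4, -10) = -8*8 - 202/(-10) = -64 - 202*(-1/10) = -64 + 101/5 = -219/5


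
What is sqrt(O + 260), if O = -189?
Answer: sqrt(71) ≈ 8.4261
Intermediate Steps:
sqrt(O + 260) = sqrt(-189 + 260) = sqrt(71)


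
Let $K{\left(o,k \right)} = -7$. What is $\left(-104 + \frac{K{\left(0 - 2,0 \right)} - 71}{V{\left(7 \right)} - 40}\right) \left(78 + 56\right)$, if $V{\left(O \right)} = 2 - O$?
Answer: $- \frac{205556}{15} \approx -13704.0$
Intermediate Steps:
$\left(-104 + \frac{K{\left(0 - 2,0 \right)} - 71}{V{\left(7 \right)} - 40}\right) \left(78 + 56\right) = \left(-104 + \frac{-7 - 71}{\left(2 - 7\right) - 40}\right) \left(78 + 56\right) = \left(-104 - \frac{78}{\left(2 - 7\right) - 40}\right) 134 = \left(-104 - \frac{78}{-5 - 40}\right) 134 = \left(-104 - \frac{78}{-45}\right) 134 = \left(-104 - - \frac{26}{15}\right) 134 = \left(-104 + \frac{26}{15}\right) 134 = \left(- \frac{1534}{15}\right) 134 = - \frac{205556}{15}$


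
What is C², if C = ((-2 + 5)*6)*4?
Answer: 5184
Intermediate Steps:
C = 72 (C = (3*6)*4 = 18*4 = 72)
C² = 72² = 5184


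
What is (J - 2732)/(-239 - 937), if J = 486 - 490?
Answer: 114/49 ≈ 2.3265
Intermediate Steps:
J = -4
(J - 2732)/(-239 - 937) = (-4 - 2732)/(-239 - 937) = -2736/(-1176) = -2736*(-1/1176) = 114/49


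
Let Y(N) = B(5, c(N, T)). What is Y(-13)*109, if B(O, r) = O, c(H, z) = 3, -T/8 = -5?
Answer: 545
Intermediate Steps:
T = 40 (T = -8*(-5) = 40)
Y(N) = 5
Y(-13)*109 = 5*109 = 545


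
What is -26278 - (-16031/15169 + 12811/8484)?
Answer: -483124842049/18384828 ≈ -26278.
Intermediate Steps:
-26278 - (-16031/15169 + 12811/8484) = -26278 - 1*8331865/18384828 = -26278 - 8331865/18384828 = -483124842049/18384828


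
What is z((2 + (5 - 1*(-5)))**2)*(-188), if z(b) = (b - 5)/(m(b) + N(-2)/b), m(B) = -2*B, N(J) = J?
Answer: 1881504/20737 ≈ 90.732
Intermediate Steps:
z(b) = (-5 + b)/(-2*b - 2/b) (z(b) = (b - 5)/(-2*b - 2/b) = (-5 + b)/(-2*b - 2/b))
z((2 + (5 - 1*(-5)))**2)*(-188) = ((2 + (5 - 1*(-5)))**2*(5 - (2 + (5 - 1*(-5)))**2)/(2*(1 + ((2 + (5 - 1*(-5)))**2)**2)))*(-188) = ((2 + (5 + 5))**2*(5 - (2 + (5 + 5))**2)/(2*(1 + ((2 + (5 + 5))**2)**2)))*(-188) = ((2 + 10)**2*(5 - (2 + 10)**2)/(2*(1 + ((2 + 10)**2)**2)))*(-188) = ((1/2)*12**2*(5 - 1*12**2)/(1 + (12**2)**2))*(-188) = ((1/2)*144*(5 - 1*144)/(1 + 144**2))*(-188) = ((1/2)*144*(5 - 144)/(1 + 20736))*(-188) = ((1/2)*144*(-139)/20737)*(-188) = ((1/2)*144*(1/20737)*(-139))*(-188) = -10008/20737*(-188) = 1881504/20737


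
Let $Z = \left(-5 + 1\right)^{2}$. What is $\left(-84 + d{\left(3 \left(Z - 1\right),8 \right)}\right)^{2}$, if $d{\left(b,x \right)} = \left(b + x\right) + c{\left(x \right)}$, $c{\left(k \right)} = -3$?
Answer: $1156$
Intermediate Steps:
$Z = 16$ ($Z = \left(-4\right)^{2} = 16$)
$d{\left(b,x \right)} = -3 + b + x$ ($d{\left(b,x \right)} = \left(b + x\right) - 3 = -3 + b + x$)
$\left(-84 + d{\left(3 \left(Z - 1\right),8 \right)}\right)^{2} = \left(-84 + \left(-3 + 3 \left(16 - 1\right) + 8\right)\right)^{2} = \left(-84 + \left(-3 + 3 \cdot 15 + 8\right)\right)^{2} = \left(-84 + \left(-3 + 45 + 8\right)\right)^{2} = \left(-84 + 50\right)^{2} = \left(-34\right)^{2} = 1156$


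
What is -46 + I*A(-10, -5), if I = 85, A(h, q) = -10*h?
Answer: 8454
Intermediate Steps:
-46 + I*A(-10, -5) = -46 + 85*(-10*(-10)) = -46 + 85*100 = -46 + 8500 = 8454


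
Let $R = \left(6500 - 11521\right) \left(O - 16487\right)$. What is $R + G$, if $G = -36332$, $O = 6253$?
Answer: $51348582$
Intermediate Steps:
$R = 51384914$ ($R = \left(6500 - 11521\right) \left(6253 - 16487\right) = \left(-5021\right) \left(-10234\right) = 51384914$)
$R + G = 51384914 - 36332 = 51348582$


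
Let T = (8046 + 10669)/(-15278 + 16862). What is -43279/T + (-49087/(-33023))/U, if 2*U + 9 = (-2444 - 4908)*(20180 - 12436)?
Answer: -128890180113217740026/35186597029009165 ≈ -3663.0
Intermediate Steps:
T = 18715/1584 ≈ 11.815
U = -56933897/2 (U = -9/2 + ((-2444 - 4908)*(20180 - 12436))/2 = -9/2 + (-7352*7744)/2 = -9/2 + (1/2)*(-56933888) = -9/2 - 28466944 = -56933897/2 ≈ -2.8467e+7)
-43279/T + (-49087/(-33023))/U = -43279/18715/1584 + (-49087/(-33023))/(-56933897/2) = -43279*1584/18715 - 49087*(-1/33023)*(-2/56933897) = -68553936/18715 + (49087/33023)*(-2/56933897) = -68553936/18715 - 98174/1880128080631 = -128890180113217740026/35186597029009165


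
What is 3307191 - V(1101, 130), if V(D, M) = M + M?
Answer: 3306931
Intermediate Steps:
V(D, M) = 2*M
3307191 - V(1101, 130) = 3307191 - 2*130 = 3307191 - 1*260 = 3307191 - 260 = 3306931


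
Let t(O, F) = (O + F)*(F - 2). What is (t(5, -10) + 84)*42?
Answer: 6048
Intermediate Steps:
t(O, F) = (-2 + F)*(F + O) (t(O, F) = (F + O)*(-2 + F) = (-2 + F)*(F + O))
(t(5, -10) + 84)*42 = (((-10)**2 - 2*(-10) - 2*5 - 10*5) + 84)*42 = ((100 + 20 - 10 - 50) + 84)*42 = (60 + 84)*42 = 144*42 = 6048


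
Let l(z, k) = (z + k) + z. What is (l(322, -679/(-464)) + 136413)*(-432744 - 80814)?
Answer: -16329893115933/232 ≈ -7.0387e+10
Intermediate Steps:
l(z, k) = k + 2*z (l(z, k) = (k + z) + z = k + 2*z)
(l(322, -679/(-464)) + 136413)*(-432744 - 80814) = ((-679/(-464) + 2*322) + 136413)*(-432744 - 80814) = ((-679*(-1/464) + 644) + 136413)*(-513558) = ((679/464 + 644) + 136413)*(-513558) = (299495/464 + 136413)*(-513558) = (63595127/464)*(-513558) = -16329893115933/232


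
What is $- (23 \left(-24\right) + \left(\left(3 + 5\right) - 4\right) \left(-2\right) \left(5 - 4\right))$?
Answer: $560$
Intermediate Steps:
$- (23 \left(-24\right) + \left(\left(3 + 5\right) - 4\right) \left(-2\right) \left(5 - 4\right)) = - (-552 + \left(8 - 4\right) \left(-2\right) 1) = - (-552 + 4 \left(-2\right) 1) = - (-552 - 8) = \left(-1\right) \left(-560\right) = 560$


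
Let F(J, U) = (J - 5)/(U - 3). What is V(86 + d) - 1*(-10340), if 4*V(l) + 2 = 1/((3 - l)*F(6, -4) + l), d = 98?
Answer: 60754909/5876 ≈ 10340.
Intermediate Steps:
F(J, U) = (-5 + J)/(-3 + U)
V(l) = -½ + 1/(4*(-3/7 + 8*l/7)) (V(l) = -½ + 1/(4*((3 - l)*((-5 + 6)/(-3 - 4)) + l)) = -½ + 1/(4*((3 - l)*(1/(-7)) + l)) = -½ + 1/(4*((3 - l)*(-⅐*1) + l)) = -½ + 1/(4*((3 - l)*(-⅐) + l)) = -½ + 1/(4*((-3/7 + l/7) + l)) = -½ + 1/(4*(-3/7 + 8*l/7)))
V(86 + d) - 1*(-10340) = (13 - 16*(86 + 98))/(4*(-3 + 8*(86 + 98))) - 1*(-10340) = (13 - 16*184)/(4*(-3 + 8*184)) + 10340 = (13 - 2944)/(4*(-3 + 1472)) + 10340 = (¼)*(-2931)/1469 + 10340 = (¼)*(1/1469)*(-2931) + 10340 = -2931/5876 + 10340 = 60754909/5876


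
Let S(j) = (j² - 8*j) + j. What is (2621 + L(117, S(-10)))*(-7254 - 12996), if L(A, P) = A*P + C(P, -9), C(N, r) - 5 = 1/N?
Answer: -7751135025/17 ≈ -4.5595e+8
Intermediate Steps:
S(j) = j² - 7*j
C(N, r) = 5 + 1/N
L(A, P) = 5 + 1/P + A*P (L(A, P) = A*P + (5 + 1/P) = 5 + 1/P + A*P)
(2621 + L(117, S(-10)))*(-7254 - 12996) = (2621 + (5 + 1/(-10*(-7 - 10)) + 117*(-10*(-7 - 10))))*(-7254 - 12996) = (2621 + (5 + 1/(-10*(-17)) + 117*(-10*(-17))))*(-20250) = (2621 + (5 + 1/170 + 117*170))*(-20250) = (2621 + (5 + 1/170 + 19890))*(-20250) = (2621 + 3382151/170)*(-20250) = (3827721/170)*(-20250) = -7751135025/17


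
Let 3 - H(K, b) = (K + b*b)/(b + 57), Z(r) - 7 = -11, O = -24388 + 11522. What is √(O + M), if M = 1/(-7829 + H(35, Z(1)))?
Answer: I*√2214021176820643/414829 ≈ 113.43*I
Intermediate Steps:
O = -12866
Z(r) = -4 (Z(r) = 7 - 11 = -4)
H(K, b) = 3 - (K + b²)/(57 + b) (H(K, b) = 3 - (K + b*b)/(b + 57) = 3 - (K + b²)/(57 + b))
M = -53/414829 (M = 1/(-7829 + (171 - 1*35 - 1*(-4)² + 3*(-4))/(57 - 4)) = 1/(-7829 + (171 - 35 - 1*16 - 12)/53) = 1/(-7829 + (171 - 35 - 16 - 12)/53) = 1/(-7829 + (1/53)*108) = 1/(-7829 + 108/53) = 1/(-414829/53) = -53/414829 ≈ -0.00012776)
√(O + M) = √(-12866 - 53/414829) = √(-5337189967/414829) = I*√2214021176820643/414829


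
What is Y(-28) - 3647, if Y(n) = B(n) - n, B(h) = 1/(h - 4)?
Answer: -115809/32 ≈ -3619.0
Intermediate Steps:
B(h) = 1/(-4 + h)
Y(n) = 1/(-4 + n) - n
Y(-28) - 3647 = (1 - 1*(-28)*(-4 - 28))/(-4 - 28) - 3647 = (1 - 1*(-28)*(-32))/(-32) - 3647 = -(1 - 896)/32 - 3647 = -1/32*(-895) - 3647 = 895/32 - 3647 = -115809/32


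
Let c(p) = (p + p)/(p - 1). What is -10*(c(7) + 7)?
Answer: -280/3 ≈ -93.333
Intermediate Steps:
c(p) = 2*p/(-1 + p) (c(p) = (2*p)/(-1 + p) = 2*p/(-1 + p))
-10*(c(7) + 7) = -10*(2*7/(-1 + 7) + 7) = -10*(2*7/6 + 7) = -10*(2*7*(⅙) + 7) = -10*(7/3 + 7) = -10*28/3 = -280/3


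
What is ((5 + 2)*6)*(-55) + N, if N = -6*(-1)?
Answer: -2304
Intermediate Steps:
N = 6
((5 + 2)*6)*(-55) + N = ((5 + 2)*6)*(-55) + 6 = (7*6)*(-55) + 6 = 42*(-55) + 6 = -2310 + 6 = -2304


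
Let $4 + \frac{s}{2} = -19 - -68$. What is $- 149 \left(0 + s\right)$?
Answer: $-13410$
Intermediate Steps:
$s = 90$ ($s = -8 + 2 \left(-19 - -68\right) = -8 + 2 \left(-19 + 68\right) = -8 + 2 \cdot 49 = -8 + 98 = 90$)
$- 149 \left(0 + s\right) = - 149 \left(0 + 90\right) = \left(-149\right) 90 = -13410$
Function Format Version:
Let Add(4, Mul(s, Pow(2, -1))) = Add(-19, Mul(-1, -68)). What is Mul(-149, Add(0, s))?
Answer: -13410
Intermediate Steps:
s = 90 (s = Add(-8, Mul(2, Add(-19, Mul(-1, -68)))) = Add(-8, Mul(2, Add(-19, 68))) = Add(-8, Mul(2, 49)) = Add(-8, 98) = 90)
Mul(-149, Add(0, s)) = Mul(-149, Add(0, 90)) = Mul(-149, 90) = -13410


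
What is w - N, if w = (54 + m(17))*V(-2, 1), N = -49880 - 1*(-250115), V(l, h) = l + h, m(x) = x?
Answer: -200306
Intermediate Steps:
V(l, h) = h + l
N = 200235 (N = -49880 + 250115 = 200235)
w = -71 (w = (54 + 17)*(1 - 2) = 71*(-1) = -71)
w - N = -71 - 1*200235 = -71 - 200235 = -200306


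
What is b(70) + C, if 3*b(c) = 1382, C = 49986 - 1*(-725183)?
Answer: 2326889/3 ≈ 7.7563e+5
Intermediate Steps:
C = 775169 (C = 49986 + 725183 = 775169)
b(c) = 1382/3 (b(c) = (1/3)*1382 = 1382/3)
b(70) + C = 1382/3 + 775169 = 2326889/3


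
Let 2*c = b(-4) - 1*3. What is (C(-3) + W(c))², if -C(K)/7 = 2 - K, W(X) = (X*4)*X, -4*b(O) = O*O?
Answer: 196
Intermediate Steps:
b(O) = -O²/4 (b(O) = -O*O/4 = -O²/4)
c = -7/2 (c = (-¼*(-4)² - 1*3)/2 = (-¼*16 - 3)/2 = (-4 - 3)/2 = (½)*(-7) = -7/2 ≈ -3.5000)
W(X) = 4*X² (W(X) = (4*X)*X = 4*X²)
C(K) = -14 + 7*K (C(K) = -7*(2 - K) = -14 + 7*K)
(C(-3) + W(c))² = ((-14 + 7*(-3)) + 4*(-7/2)²)² = ((-14 - 21) + 4*(49/4))² = (-35 + 49)² = 14² = 196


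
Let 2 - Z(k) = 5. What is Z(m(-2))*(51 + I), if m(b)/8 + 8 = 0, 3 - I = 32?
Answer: -66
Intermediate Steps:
I = -29 (I = 3 - 1*32 = 3 - 32 = -29)
m(b) = -64 (m(b) = -64 + 8*0 = -64 + 0 = -64)
Z(k) = -3 (Z(k) = 2 - 1*5 = 2 - 5 = -3)
Z(m(-2))*(51 + I) = -3*(51 - 29) = -3*22 = -66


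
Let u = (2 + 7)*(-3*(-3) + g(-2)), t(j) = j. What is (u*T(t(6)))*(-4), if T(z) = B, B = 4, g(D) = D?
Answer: -1008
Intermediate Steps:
T(z) = 4
u = 63 (u = (2 + 7)*(-3*(-3) - 2) = 9*(9 - 2) = 9*7 = 63)
(u*T(t(6)))*(-4) = (63*4)*(-4) = 252*(-4) = -1008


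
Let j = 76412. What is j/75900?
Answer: 19103/18975 ≈ 1.0067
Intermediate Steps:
j/75900 = 76412/75900 = 76412*(1/75900) = 19103/18975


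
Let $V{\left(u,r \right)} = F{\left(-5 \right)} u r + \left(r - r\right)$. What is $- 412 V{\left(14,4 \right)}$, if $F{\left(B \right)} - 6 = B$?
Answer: $-23072$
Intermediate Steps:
$F{\left(B \right)} = 6 + B$
$V{\left(u,r \right)} = r u$ ($V{\left(u,r \right)} = \left(6 - 5\right) u r + \left(r - r\right) = 1 u r + 0 = u r + 0 = r u + 0 = r u$)
$- 412 V{\left(14,4 \right)} = - 412 \cdot 4 \cdot 14 = \left(-412\right) 56 = -23072$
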